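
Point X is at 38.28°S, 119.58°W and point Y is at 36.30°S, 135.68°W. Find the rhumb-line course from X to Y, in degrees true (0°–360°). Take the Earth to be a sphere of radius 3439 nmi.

Meridional parts: M(φ₁)=-0.7242, M(φ₂)=-0.6808 → ΔM = +0.0434;  Δλ = -0.2810 rad
tan C = Δλ / ΔM = -6.4684 → C = 278.79°

278.8°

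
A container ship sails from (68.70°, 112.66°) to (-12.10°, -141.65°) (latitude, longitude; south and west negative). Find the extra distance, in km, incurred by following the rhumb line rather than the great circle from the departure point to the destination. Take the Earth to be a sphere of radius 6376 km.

684 km

Great circle: cos σ = sin φ₁ sin φ₂ + cos φ₁ cos φ₂ cos Δλ,  σ = 1.8664 rad → d_gc = 11900.4 km
Rhumb line: Δψ = -1.8838, q = Δφ/Δψ = 0.7486, d_rh = R√(Δφ²+q²Δλ²) = 12584.5 km
Excess = 12584.5 − 11900.4 = 684.1 ≈ 684 km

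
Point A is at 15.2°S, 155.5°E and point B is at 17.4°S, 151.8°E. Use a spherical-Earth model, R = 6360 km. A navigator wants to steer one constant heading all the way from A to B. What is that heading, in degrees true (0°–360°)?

238.2°

Meridional parts: M(φ₁)=-0.2685, M(φ₂)=-0.3085 → ΔM = -0.0400;  Δλ = -0.0646 rad
tan C = Δλ / ΔM = +1.6141 → C = 238.22°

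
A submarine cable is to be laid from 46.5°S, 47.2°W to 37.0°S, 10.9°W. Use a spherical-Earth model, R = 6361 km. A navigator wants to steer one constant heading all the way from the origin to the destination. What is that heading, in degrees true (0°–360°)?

Δψ = ln[tan(π/4+φ₂/2)/tan(π/4+φ₁/2)] = +0.2229
Δλ = +0.6336 rad (taken the short way round)
course = atan2(Δλ, Δψ) = 70.62°

70.6°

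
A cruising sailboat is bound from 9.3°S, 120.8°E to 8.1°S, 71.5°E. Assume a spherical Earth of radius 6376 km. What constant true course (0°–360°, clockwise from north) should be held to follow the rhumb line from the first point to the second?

271.4°

Δψ = ln[tan(π/4+φ₂/2)/tan(π/4+φ₁/2)] = +0.0212
Δλ = -0.8604 rad (taken the short way round)
course = atan2(Δλ, Δψ) = 271.41°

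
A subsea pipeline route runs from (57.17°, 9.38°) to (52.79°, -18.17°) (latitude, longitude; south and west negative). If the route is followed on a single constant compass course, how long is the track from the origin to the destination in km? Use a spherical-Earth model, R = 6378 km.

Rhumb course C = atan2(Δλ, Δψ) with Δψ = ln[tan(π/4+φ₂/2)/tan(π/4+φ₁/2)] = -0.1334, Δλ = -0.4808 → C = 254.50°
d = R·|Δφ| / |cos C| = 6378·0.07645 / 0.26729 = 1824 km

1824 km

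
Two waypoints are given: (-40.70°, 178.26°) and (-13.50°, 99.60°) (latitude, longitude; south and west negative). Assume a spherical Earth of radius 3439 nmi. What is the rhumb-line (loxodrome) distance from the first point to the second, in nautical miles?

Rhumb course C = atan2(Δλ, Δψ) with Δψ = ln[tan(π/4+φ₂/2)/tan(π/4+φ₁/2)] = +0.5411, Δλ = -1.3729 → C = 291.51°
d = R·|Δφ| / |cos C| = 3439·0.47473 / 0.36669 = 4452 nmi

4452 nmi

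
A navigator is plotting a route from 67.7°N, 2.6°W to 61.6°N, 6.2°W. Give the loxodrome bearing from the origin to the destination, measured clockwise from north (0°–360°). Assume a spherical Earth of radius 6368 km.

194.1°

Δψ = ln[tan(π/4+φ₂/2)/tan(π/4+φ₁/2)] = -0.2498
Δλ = -0.0628 rad (taken the short way round)
course = atan2(Δλ, Δψ) = 194.12°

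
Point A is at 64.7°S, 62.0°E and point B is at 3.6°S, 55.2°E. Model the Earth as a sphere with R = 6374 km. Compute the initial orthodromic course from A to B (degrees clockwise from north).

N = sin Δλ·cos φ₂ = -0.1182;  D = cos φ₁ sin φ₂ − sin φ₁ cos φ₂ cos Δλ = +0.8691
initial course = atan2(N, D) = 352.26°

352.3°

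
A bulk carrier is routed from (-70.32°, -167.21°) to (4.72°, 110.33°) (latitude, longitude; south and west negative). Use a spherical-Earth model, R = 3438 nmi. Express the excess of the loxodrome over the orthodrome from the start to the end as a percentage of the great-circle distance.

Great circle: σ = 1.6042 rad → d_gc = Rσ = 5515.4 nmi
Rhumb: Δφ = +1.3097, Δλ = -1.4392, Δψ = +1.8343, q = Δφ/Δψ = 0.7140 → d_rh = R√(Δφ²+q²Δλ²) = 5723.2 nmi
Excess = (5723.2 − 5515.4) / 5515.4 = 207.8 / 5515.4 = 3.77% ≈ 3.8%

3.8%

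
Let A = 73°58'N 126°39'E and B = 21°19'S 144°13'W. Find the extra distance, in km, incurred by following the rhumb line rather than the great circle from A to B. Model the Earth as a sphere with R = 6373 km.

466 km

Great circle: cos σ = sin φ₁ sin φ₂ + cos φ₁ cos φ₂ cos Δλ,  σ = 1.9236 rad → d_gc = 12258.8 km
Rhumb line: Δψ = -2.3411, q = Δφ/Δψ = 0.7104, d_rh = R√(Δφ²+q²Δλ²) = 12725.0 km
Excess = 12725.0 − 12258.8 = 466.2 ≈ 466 km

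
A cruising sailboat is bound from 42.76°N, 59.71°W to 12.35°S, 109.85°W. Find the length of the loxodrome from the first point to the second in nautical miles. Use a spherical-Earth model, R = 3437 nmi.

Rhumb course C = atan2(Δλ, Δψ) with Δψ = ln[tan(π/4+φ₂/2)/tan(π/4+φ₁/2)] = -1.0444, Δλ = -0.8751 → C = 219.96°
d = R·|Δφ| / |cos C| = 3437·0.96185 / 0.76648 = 4313 nmi

4313 nmi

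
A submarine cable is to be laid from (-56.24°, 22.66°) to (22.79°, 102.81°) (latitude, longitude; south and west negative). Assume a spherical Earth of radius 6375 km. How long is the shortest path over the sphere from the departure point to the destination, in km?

11522 km

Haversine: a = sin²(Δφ/2)+cos φ₁ cos φ₂ sin²(Δλ/2) = 0.61720;  σ = 2·atan2(√a,√(1−a))
σ = 103.556° → d = Rσ = 6375·1.80739 = 11522 km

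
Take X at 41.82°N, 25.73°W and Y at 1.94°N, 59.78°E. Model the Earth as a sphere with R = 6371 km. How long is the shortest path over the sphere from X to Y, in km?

cos σ = sin φ₁ sin φ₂ + cos φ₁ cos φ₂ cos Δλ
      = sin(41.82°)sin(1.94°) + cos(41.82°)cos(1.94°)cos(85.51°) = 0.0809
σ = 85.361° → d = Rσ = 6371·1.48983 = 9492 km

9492 km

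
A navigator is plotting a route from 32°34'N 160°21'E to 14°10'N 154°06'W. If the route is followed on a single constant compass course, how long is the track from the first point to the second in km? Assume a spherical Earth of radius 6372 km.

5055 km

Δψ = ln[tan(π/4+φ₂/2)/tan(π/4+φ₁/2)] = -0.3519;  Δφ = -0.3211 rad,  Δλ = +0.7950 rad
q = Δφ/Δψ = 0.9125
d = R·√(Δφ² + q²Δλ²) = 6372·0.79337 = 5055 km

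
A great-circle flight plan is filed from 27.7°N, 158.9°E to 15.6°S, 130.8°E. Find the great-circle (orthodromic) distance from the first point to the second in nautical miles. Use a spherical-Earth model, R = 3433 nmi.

Haversine: a = sin²(Δφ/2)+cos φ₁ cos φ₂ sin²(Δλ/2) = 0.18637;  σ = 2·atan2(√a,√(1−a))
σ = 51.152° → d = Rσ = 3433·0.89278 = 3065 nmi

3065 nmi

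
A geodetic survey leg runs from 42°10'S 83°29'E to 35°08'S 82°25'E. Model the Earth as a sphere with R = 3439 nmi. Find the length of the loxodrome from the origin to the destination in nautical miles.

425 nmi

Δψ = ln[tan(π/4+φ₂/2)/tan(π/4+φ₁/2)] = +0.1574;  Δφ = +0.1228 rad,  Δλ = -0.0186 rad
q = Δφ/Δψ = 0.7799
d = R·√(Δφ² + q²Δλ²) = 3439·0.12361 = 425 nmi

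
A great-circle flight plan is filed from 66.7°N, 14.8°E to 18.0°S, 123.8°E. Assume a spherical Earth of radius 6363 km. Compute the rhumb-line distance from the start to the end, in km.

13316 km

Δψ = ln[tan(π/4+φ₂/2)/tan(π/4+φ₁/2)] = -1.8985;  Δφ = -1.4783 rad,  Δλ = +1.9024 rad
q = Δφ/Δψ = 0.7787
d = R·√(Δφ² + q²Δλ²) = 6363·2.09280 = 13316 km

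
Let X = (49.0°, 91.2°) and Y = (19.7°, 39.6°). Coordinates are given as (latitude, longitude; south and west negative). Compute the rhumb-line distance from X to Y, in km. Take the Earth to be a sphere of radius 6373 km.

5668 km

Rhumb course C = atan2(Δλ, Δψ) with Δψ = ln[tan(π/4+φ₂/2)/tan(π/4+φ₁/2)] = -0.6330, Δλ = -0.9006 → C = 234.90°
d = R·|Δφ| / |cos C| = 6373·0.51138 / 0.57504 = 5668 km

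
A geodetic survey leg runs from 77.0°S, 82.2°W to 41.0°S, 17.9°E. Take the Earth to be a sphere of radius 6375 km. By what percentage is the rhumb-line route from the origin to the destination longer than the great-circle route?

Great circle: σ = 0.9154 rad → d_gc = Rσ = 5835.7 km
Rhumb: Δφ = +0.6283, Δλ = +1.7471, Δψ = +1.3863, q = Δφ/Δψ = 0.4532 → d_rh = R√(Δφ²+q²Δλ²) = 6444.2 km
Excess = (6444.2 − 5835.7) / 5835.7 = 608.5 / 5835.7 = 10.43% ≈ 10.4%

10.4%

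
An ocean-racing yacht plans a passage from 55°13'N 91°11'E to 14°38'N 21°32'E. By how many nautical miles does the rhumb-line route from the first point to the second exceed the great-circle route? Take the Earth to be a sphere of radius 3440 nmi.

97 nmi

Great circle: cos σ = sin φ₁ sin φ₂ + cos φ₁ cos φ₂ cos Δλ,  σ = 1.1599 rad → d_gc = 3990.0 nmi
Rhumb line: Δψ = -0.9026, q = Δφ/Δψ = 0.7847, d_rh = R√(Δφ²+q²Δλ²) = 4087.2 nmi
Excess = 4087.2 − 3990.0 = 97.2 ≈ 97 nmi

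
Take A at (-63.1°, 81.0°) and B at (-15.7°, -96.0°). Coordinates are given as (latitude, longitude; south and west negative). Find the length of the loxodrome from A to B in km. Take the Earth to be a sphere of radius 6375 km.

15081 km

Δψ = ln[tan(π/4+φ₂/2)/tan(π/4+φ₁/2)] = +1.1531;  Δφ = +0.8273 rad,  Δλ = -3.0892 rad
q = Δφ/Δψ = 0.7174
d = R·√(Δφ² + q²Δλ²) = 6375·2.36567 = 15081 km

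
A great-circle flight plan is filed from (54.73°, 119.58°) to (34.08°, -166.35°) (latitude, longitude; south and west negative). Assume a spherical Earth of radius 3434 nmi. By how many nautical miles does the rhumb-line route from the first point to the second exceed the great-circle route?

125 nmi

Great circle: cos σ = sin φ₁ sin φ₂ + cos φ₁ cos φ₂ cos Δλ,  σ = 0.9413 rad → d_gc = 3232.3 nmi
Rhumb line: Δψ = -0.5127, q = Δφ/Δψ = 0.7030, d_rh = R√(Δφ²+q²Δλ²) = 3357.2 nmi
Excess = 3357.2 − 3232.3 = 124.9 ≈ 125 nmi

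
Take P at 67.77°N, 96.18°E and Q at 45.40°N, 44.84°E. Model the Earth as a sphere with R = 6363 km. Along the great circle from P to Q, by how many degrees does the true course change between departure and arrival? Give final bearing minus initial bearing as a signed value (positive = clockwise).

Initial bearing θ₁ = atan2(sin Δλ cos φ₂, cos φ₁ sin φ₂ − sin φ₁ cos φ₂ cos Δλ) = 256.00°
Final bearing θ₂ = (initial bearing from the destination back to the start) + 180° = 211.52°
Δθ = θ₂ − θ₁ = -44.5°

-44.5°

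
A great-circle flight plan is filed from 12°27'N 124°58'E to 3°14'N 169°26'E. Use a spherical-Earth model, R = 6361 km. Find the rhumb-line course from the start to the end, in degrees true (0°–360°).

Meridional parts: M(φ₁)=+0.2190, M(φ₂)=+0.0565 → ΔM = -0.1626;  Δλ = +0.7761 rad
tan C = Δλ / ΔM = -4.7741 → C = 101.83°

101.8°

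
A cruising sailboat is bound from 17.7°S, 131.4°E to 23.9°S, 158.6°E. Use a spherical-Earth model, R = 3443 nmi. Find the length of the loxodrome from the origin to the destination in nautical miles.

1572 nmi

Δψ = ln[tan(π/4+φ₂/2)/tan(π/4+φ₁/2)] = -0.1158;  Δφ = -0.1082 rad,  Δλ = +0.4747 rad
q = Δφ/Δψ = 0.9342
d = R·√(Δφ² + q²Δλ²) = 3443·0.45652 = 1572 nmi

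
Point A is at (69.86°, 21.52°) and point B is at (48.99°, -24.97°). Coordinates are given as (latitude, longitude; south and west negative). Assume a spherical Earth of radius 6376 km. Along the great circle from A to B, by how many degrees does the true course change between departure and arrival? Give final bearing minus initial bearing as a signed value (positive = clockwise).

At departure: θ₁ = atan2(sin Δλ cos φ₂, cos φ₁ sin φ₂ − sin φ₁ cos φ₂ cos Δλ) = 250.95°
At arrival: θ₂ = atan2(sin Δλ cos φ₁, −cos φ₂ sin φ₁ + sin φ₂ cos φ₁ cos Δλ) = 209.73°
Δθ = θ₂ − θ₁ = -41.2°

-41.2°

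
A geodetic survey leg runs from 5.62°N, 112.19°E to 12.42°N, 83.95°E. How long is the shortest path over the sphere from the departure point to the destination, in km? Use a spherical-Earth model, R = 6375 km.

cos σ = sin φ₁ sin φ₂ + cos φ₁ cos φ₂ cos Δλ
      = sin(5.62°)sin(12.42°) + cos(5.62°)cos(12.42°)cos(-28.24°) = 0.8773
σ = 28.684° → d = Rσ = 6375·0.50062 = 3191 km

3191 km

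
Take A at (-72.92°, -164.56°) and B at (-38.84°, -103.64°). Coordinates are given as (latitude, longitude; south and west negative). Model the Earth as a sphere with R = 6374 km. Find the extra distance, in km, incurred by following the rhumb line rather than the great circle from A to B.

Great circle: cos σ = sin φ₁ sin φ₂ + cos φ₁ cos φ₂ cos Δλ,  σ = 0.7803 rad → d_gc = 4973.872 km
Rhumb line: Δψ = +1.1593, q = Δφ/Δψ = 0.5131, d_rh = R√(Δφ²+q²Δλ²) = 5144.369 km
Excess = 5144.369 − 4973.872 = 170.497 ≈ 170 km

170 km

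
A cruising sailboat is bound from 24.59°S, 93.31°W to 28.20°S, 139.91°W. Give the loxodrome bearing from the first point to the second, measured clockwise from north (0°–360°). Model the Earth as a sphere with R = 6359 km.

Meridional parts: M(φ₁)=-0.4430, M(φ₂)=-0.5133 → ΔM = -0.0704;  Δλ = -0.8133 rad
tan C = Δλ / ΔM = +11.5600 → C = 265.06°

265.1°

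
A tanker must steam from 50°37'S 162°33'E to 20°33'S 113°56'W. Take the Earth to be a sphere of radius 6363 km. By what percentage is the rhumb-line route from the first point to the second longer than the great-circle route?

3.7%

Great circle: σ = 1.2256 rad → d_gc = Rσ = 7798.4 km
Rhumb: Δφ = +0.5248, Δλ = +1.4576, Δψ = +0.6609, q = Δφ/Δψ = 0.7940 → d_rh = R√(Δφ²+q²Δλ²) = 8085.8 km
Excess = (8085.8 − 7798.4) / 7798.4 = 287.4 / 7798.4 = 3.69% ≈ 3.7%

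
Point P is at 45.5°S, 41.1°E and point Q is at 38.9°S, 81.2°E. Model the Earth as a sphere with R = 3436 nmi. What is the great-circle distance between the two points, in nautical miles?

Haversine: a = sin²(Δφ/2)+cos φ₁ cos φ₂ sin²(Δλ/2) = 0.06743;  σ = 2·atan2(√a,√(1−a))
σ = 30.101° → d = Rσ = 3436·0.52536 = 1805 nmi

1805 nmi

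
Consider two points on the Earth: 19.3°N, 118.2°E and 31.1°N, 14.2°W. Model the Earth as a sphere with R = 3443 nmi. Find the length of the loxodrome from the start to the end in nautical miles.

7215 nmi

Δψ = ln[tan(π/4+φ₂/2)/tan(π/4+φ₁/2)] = +0.2282;  Δφ = +0.2059 rad,  Δλ = -2.3108 rad
q = Δφ/Δψ = 0.9025
d = R·√(Δφ² + q²Δλ²) = 3443·2.09569 = 7215 nmi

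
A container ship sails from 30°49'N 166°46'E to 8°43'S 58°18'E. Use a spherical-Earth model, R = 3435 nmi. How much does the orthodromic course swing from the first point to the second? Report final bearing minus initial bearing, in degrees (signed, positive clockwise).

-31.6°

At departure: θ₁ = atan2(sin Δλ cos φ₂, cos φ₁ sin φ₂ − sin φ₁ cos φ₂ cos Δλ) = 271.85°
At arrival: θ₂ = atan2(sin Δλ cos φ₁, −cos φ₂ sin φ₁ + sin φ₂ cos φ₁ cos Δλ) = 240.27°
Δθ = θ₂ − θ₁ = -31.6°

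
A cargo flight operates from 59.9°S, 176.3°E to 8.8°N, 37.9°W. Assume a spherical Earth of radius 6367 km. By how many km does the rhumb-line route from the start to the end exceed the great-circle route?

Great circle: cos σ = sin φ₁ sin φ₂ + cos φ₁ cos φ₂ cos Δλ,  σ = 2.1439 rad → d_gc = 13650.4 km
Rhumb line: Δψ = +1.4677, q = Δφ/Δψ = 0.8170, d_rh = R√(Δφ²+q²Δλ²) = 15280.4 km
Excess = 15280.4 − 13650.4 = 1630.0 ≈ 1630 km

1630 km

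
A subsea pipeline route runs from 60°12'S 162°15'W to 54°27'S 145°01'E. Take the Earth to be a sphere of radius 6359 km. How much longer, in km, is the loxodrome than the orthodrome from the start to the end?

Great circle: cos σ = sin φ₁ sin φ₂ + cos φ₁ cos φ₂ cos Δλ,  σ = 0.4929 rad → d_gc = 3134.1 km
Rhumb line: Δψ = +0.1863, q = Δφ/Δψ = 0.5385, d_rh = R√(Δφ²+q²Δλ²) = 3215.8 km
Excess = 3215.8 − 3134.1 = 81.7 ≈ 82 km

82 km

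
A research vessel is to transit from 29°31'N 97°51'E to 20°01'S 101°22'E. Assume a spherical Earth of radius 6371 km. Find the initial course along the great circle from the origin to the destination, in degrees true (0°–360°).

θ = atan2( sin Δλ·cos φ₂ ,  cos φ₁ sin φ₂ − sin φ₁ cos φ₂ cos Δλ )
  = atan2(+0.0576, -0.7599) = 175.66°

175.7°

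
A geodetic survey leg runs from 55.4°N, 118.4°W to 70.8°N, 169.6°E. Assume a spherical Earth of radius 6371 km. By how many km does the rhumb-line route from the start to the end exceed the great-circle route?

207 km

Great circle: cos σ = sin φ₁ sin φ₂ + cos φ₁ cos φ₂ cos Δλ,  σ = 0.5826 rad → d_gc = 3711.5 km
Rhumb line: Δψ = +0.6106, q = Δφ/Δψ = 0.4402, d_rh = R√(Δφ²+q²Δλ²) = 3918.3 km
Excess = 3918.3 − 3711.5 = 206.8 ≈ 207 km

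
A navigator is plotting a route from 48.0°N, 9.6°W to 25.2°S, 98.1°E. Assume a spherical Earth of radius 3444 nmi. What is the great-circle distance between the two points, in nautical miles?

7215 nmi

cos σ = sin φ₁ sin φ₂ + cos φ₁ cos φ₂ cos Δλ
      = sin(48.00°)sin(-25.20°) + cos(48.00°)cos(-25.20°)cos(107.70°) = -0.5005
σ = 120.033° → d = Rσ = 3444·2.09496 = 7215 nmi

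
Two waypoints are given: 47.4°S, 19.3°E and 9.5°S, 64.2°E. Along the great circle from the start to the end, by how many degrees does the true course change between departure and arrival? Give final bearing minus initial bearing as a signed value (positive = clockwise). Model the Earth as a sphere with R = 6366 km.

-23.5°

At departure: θ₁ = atan2(sin Δλ cos φ₂, cos φ₁ sin φ₂ − sin φ₁ cos φ₂ cos Δλ) = 59.96°
At arrival: θ₂ = atan2(sin Δλ cos φ₁, −cos φ₂ sin φ₁ + sin φ₂ cos φ₁ cos Δλ) = 36.45°
Δθ = θ₂ − θ₁ = -23.5°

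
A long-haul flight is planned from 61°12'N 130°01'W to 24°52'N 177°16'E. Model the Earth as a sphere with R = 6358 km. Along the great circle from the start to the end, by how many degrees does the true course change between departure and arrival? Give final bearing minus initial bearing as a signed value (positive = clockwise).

At departure: θ₁ = atan2(sin Δλ cos φ₂, cos φ₁ sin φ₂ − sin φ₁ cos φ₂ cos Δλ) = 248.87°
At arrival: θ₂ = atan2(sin Δλ cos φ₁, −cos φ₂ sin φ₁ + sin φ₂ cos φ₁ cos Δλ) = 209.69°
Δθ = θ₂ − θ₁ = -39.2°

-39.2°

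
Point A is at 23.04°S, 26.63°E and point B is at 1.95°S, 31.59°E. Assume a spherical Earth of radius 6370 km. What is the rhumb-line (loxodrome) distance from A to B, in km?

Rhumb course C = atan2(Δλ, Δψ) with Δψ = ln[tan(π/4+φ₂/2)/tan(π/4+φ₁/2)] = +0.3794, Δλ = +0.0866 → C = 12.85°
d = R·|Δφ| / |cos C| = 6370·0.36809 / 0.97494 = 2405 km

2405 km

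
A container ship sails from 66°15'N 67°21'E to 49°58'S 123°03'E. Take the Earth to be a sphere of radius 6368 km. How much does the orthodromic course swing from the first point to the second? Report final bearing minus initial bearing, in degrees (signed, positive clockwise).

+16.1°

Initial bearing θ₁ = atan2(sin Δλ cos φ₂, cos φ₁ sin φ₂ − sin φ₁ cos φ₂ cos Δλ) = 140.30°
Final bearing θ₂ = (initial bearing from the destination back to the start) + 180° = 156.43°
Δθ = θ₂ − θ₁ = +16.1°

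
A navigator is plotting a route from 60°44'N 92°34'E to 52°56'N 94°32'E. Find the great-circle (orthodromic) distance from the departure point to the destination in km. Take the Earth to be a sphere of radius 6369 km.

cos σ = sin φ₁ sin φ₂ + cos φ₁ cos φ₂ cos Δλ
      = sin(60.73°)sin(52.93°) + cos(60.73°)cos(52.93°)cos(1.97°) = 0.9906
σ = 7.873° → d = Rσ = 6369·0.13741 = 875 km

875 km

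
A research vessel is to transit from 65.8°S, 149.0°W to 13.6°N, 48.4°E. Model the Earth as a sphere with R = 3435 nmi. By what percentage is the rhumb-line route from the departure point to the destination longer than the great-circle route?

18.2%

Great circle: σ = 2.2077 rad → d_gc = Rσ = 7583.3 nmi
Rhumb: Δφ = +1.3858, Δλ = -2.8379, Δψ = +1.7796, q = Δφ/Δψ = 0.7787 → d_rh = R√(Δφ²+q²Δλ²) = 8960.0 nmi
Excess = (8960.0 − 7583.3) / 7583.3 = 1376.7 / 7583.3 = 18.154% ≈ 18.2%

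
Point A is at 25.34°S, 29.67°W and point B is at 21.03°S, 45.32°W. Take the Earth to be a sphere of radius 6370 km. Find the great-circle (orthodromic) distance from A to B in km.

1668 km

cos σ = sin φ₁ sin φ₂ + cos φ₁ cos φ₂ cos Δλ
      = sin(-25.34°)sin(-21.03°) + cos(-25.34°)cos(-21.03°)cos(-15.65°) = 0.9659
σ = 15.006° → d = Rσ = 6370·0.26191 = 1668 km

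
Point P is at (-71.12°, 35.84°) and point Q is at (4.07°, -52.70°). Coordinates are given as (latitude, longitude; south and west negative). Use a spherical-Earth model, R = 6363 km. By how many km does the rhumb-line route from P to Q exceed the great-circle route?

473 km

Great circle: cos σ = sin φ₁ sin φ₂ + cos φ₁ cos φ₂ cos Δλ,  σ = 1.6298 rad → d_gc = 10370.2 km
Rhumb line: Δψ = +1.8653, q = Δφ/Δψ = 0.7036, d_rh = R√(Δφ²+q²Δλ²) = 10843.6 km
Excess = 10843.6 − 10370.2 = 473.4 ≈ 473 km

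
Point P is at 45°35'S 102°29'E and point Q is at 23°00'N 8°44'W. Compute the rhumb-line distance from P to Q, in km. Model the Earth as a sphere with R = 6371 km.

Δψ = ln[tan(π/4+φ₂/2)/tan(π/4+φ₁/2)] = +1.3085;  Δφ = +1.1970 rad,  Δλ = -1.9411 rad
q = Δφ/Δψ = 0.9148
d = R·√(Δφ² + q²Δλ²) = 6371·2.14147 = 13643 km

13643 km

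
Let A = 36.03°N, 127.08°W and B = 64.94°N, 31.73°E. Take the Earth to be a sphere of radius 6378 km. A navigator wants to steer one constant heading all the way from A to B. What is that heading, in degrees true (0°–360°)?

73.3°

Δψ = ln[tan(π/4+φ₂/2)/tan(π/4+φ₁/2)] = +0.8291
Δλ = +2.7718 rad (taken the short way round)
course = atan2(Δλ, Δψ) = 73.35°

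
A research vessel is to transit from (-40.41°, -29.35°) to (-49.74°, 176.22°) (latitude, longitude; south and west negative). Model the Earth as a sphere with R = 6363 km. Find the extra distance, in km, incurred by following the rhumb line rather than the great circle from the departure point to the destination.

2444 km

Great circle: cos σ = sin φ₁ sin φ₂ + cos φ₁ cos φ₂ cos Δλ,  σ = 1.5200 rad → d_gc = 9671.5 km
Rhumb line: Δψ = -0.2314, q = Δφ/Δψ = 0.7038, d_rh = R√(Δφ²+q²Δλ²) = 12115.2 km
Excess = 12115.2 − 9671.5 = 2443.7 ≈ 2444 km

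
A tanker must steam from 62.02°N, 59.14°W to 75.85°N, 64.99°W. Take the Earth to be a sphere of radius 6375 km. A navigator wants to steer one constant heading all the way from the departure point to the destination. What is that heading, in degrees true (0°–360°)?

Meridional parts: M(φ₁)=+1.3897, M(φ₂)=+2.0866 → ΔM = +0.6968;  Δλ = -0.1021 rad
tan C = Δλ / ΔM = -0.1465 → C = 351.66°

351.7°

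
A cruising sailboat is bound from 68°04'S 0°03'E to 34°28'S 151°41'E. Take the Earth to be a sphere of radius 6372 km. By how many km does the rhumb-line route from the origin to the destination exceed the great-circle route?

2203 km

Great circle: cos σ = sin φ₁ sin φ₂ + cos φ₁ cos φ₂ cos Δλ,  σ = 1.3140 rad → d_gc = 8372.8 km
Rhumb line: Δψ = +0.9995, q = Δφ/Δψ = 0.5867, d_rh = R√(Δφ²+q²Δλ²) = 10576.0 km
Excess = 10576.0 − 8372.8 = 2203.2 ≈ 2203 km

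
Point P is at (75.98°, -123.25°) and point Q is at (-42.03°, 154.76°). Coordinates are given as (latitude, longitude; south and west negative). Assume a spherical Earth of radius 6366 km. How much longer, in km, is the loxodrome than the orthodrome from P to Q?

Great circle: cos σ = sin φ₁ sin φ₂ + cos φ₁ cos φ₂ cos Δλ,  σ = 2.2453 rad → d_gc = 14293.5 km
Rhumb line: Δψ = -2.9058, q = Δφ/Δψ = 0.7088, d_rh = R√(Δφ²+q²Δλ²) = 14615.6 km
Excess = 14615.6 − 14293.5 = 322.1 ≈ 322 km

322 km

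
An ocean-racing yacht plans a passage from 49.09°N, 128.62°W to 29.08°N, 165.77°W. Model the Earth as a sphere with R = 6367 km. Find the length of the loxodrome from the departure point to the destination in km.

Δψ = ln[tan(π/4+φ₂/2)/tan(π/4+φ₁/2)] = -0.4554;  Δφ = -0.3492 rad,  Δλ = -0.6484 rad
q = Δφ/Δψ = 0.7670
d = R·√(Δφ² + q²Δλ²) = 6367·0.60767 = 3869 km

3869 km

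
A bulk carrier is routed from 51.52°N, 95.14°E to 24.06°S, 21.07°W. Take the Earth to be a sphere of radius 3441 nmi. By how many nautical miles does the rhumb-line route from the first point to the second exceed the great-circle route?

Great circle: cos σ = sin φ₁ sin φ₂ + cos φ₁ cos φ₂ cos Δλ,  σ = 2.1774 rad → d_gc = 7492.5 nmi
Rhumb line: Δψ = -1.4855, q = Δφ/Δψ = 0.8880, d_rh = R√(Δφ²+q²Δλ²) = 7682.1 nmi
Excess = 7682.1 − 7492.5 = 189.6 ≈ 190 nmi

190 nmi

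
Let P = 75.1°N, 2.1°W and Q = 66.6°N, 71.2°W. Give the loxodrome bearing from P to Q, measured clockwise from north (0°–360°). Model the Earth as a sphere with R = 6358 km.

249.1°

Meridional parts: M(φ₁)=+2.0344, M(φ₂)=+1.5746 → ΔM = -0.4598;  Δλ = -1.2060 rad
tan C = Δλ / ΔM = +2.6232 → C = 249.13°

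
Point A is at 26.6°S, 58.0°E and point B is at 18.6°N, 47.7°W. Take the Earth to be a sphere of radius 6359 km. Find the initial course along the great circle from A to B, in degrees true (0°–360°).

280.6°

N = sin Δλ·cos φ₂ = -0.9124;  D = cos φ₁ sin φ₂ − sin φ₁ cos φ₂ cos Δλ = +0.1704
initial course = atan2(N, D) = 280.58°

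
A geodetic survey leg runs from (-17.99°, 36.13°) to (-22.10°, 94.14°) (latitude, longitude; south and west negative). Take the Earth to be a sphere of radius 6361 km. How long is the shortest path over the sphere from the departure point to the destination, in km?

Haversine: a = sin²(Δφ/2)+cos φ₁ cos φ₂ sin²(Δλ/2) = 0.20848;  σ = 2·atan2(√a,√(1−a))
σ = 54.335° → d = Rσ = 6361·0.94832 = 6032 km

6032 km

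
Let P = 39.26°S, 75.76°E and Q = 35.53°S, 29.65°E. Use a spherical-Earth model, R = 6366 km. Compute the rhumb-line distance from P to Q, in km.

4090 km

Δψ = ln[tan(π/4+φ₂/2)/tan(π/4+φ₁/2)] = +0.0820;  Δφ = +0.0651 rad,  Δλ = -0.8048 rad
q = Δφ/Δψ = 0.7942
d = R·√(Δφ² + q²Δλ²) = 6366·0.64243 = 4090 km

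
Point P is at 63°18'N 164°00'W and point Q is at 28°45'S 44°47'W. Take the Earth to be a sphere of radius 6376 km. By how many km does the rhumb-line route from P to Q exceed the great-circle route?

Great circle: cos σ = sin φ₁ sin φ₂ + cos φ₁ cos φ₂ cos Δλ,  σ = 2.2421 rad → d_gc = 14295.4 km
Rhumb line: Δψ = -1.9627, q = Δφ/Δψ = 0.8186, d_rh = R√(Δφ²+q²Δλ²) = 14928.6 km
Excess = 14928.6 − 14295.4 = 633.2 ≈ 633 km

633 km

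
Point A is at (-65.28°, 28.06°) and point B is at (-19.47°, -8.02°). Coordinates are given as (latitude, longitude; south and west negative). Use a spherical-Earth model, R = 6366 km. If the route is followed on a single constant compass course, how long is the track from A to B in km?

Δψ = ln[tan(π/4+φ₂/2)/tan(π/4+φ₁/2)] = +1.1715;  Δφ = +0.7995 rad,  Δλ = -0.6297 rad
q = Δφ/Δψ = 0.6825
d = R·√(Δφ² + q²Δλ²) = 6366·0.90772 = 5779 km

5779 km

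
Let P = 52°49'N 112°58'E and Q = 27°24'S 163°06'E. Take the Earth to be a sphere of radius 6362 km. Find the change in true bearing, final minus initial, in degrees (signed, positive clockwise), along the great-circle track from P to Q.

Initial bearing θ₁ = atan2(sin Δλ cos φ₂, cos φ₁ sin φ₂ − sin φ₁ cos φ₂ cos Δλ) = 137.03°
Final bearing θ₂ = (initial bearing from the destination back to the start) + 180° = 152.35°
Δθ = θ₂ − θ₁ = +15.3°

+15.3°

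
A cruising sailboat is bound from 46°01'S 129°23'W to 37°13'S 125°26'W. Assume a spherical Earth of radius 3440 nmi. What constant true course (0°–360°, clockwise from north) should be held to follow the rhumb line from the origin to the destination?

18.5°

Δψ = ln[tan(π/4+φ₂/2)/tan(π/4+φ₁/2)] = +0.2060
Δλ = +0.0689 rad (taken the short way round)
course = atan2(Δλ, Δψ) = 18.51°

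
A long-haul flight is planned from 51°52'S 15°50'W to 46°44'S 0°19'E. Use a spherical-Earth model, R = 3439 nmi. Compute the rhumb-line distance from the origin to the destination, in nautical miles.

703 nmi

Rhumb course C = atan2(Δλ, Δψ) with Δψ = ln[tan(π/4+φ₂/2)/tan(π/4+φ₁/2)] = +0.1376, Δλ = +0.2819 → C = 63.99°
d = R·|Δφ| / |cos C| = 3439·0.08959 / 0.43859 = 703 nmi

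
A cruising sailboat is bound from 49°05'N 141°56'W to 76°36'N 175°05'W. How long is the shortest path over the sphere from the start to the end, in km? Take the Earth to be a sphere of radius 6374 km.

Haversine: a = sin²(Δφ/2)+cos φ₁ cos φ₂ sin²(Δλ/2) = 0.06891;  σ = 2·atan2(√a,√(1−a))
σ = 30.439° → d = Rσ = 6374·0.53125 = 3386 km

3386 km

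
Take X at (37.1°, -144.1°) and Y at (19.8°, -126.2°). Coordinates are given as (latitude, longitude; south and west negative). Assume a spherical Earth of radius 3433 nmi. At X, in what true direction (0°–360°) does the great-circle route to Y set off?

133.0°

N = sin Δλ·cos φ₂ = +0.2892;  D = cos φ₁ sin φ₂ − sin φ₁ cos φ₂ cos Δλ = -0.2699
initial course = atan2(N, D) = 133.02°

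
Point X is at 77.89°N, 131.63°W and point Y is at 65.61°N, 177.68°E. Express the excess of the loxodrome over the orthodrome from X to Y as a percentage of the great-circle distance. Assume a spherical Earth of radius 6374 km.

Great circle: σ = 0.3321 rad → d_gc = Rσ = 2116.6 km
Rhumb: Δφ = -0.2143, Δλ = -0.8847, Δψ = -0.7117, q = Δφ/Δψ = 0.3012 → d_rh = R√(Δφ²+q²Δλ²) = 2179.5 km
Excess = (2179.5 − 2116.6) / 2116.6 = 62.9 / 2116.6 = 2.97% ≈ 3.0%

3.0%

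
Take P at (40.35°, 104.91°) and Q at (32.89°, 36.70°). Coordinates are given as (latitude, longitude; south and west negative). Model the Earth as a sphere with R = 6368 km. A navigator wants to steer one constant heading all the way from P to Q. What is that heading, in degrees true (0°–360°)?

262.2°

Δψ = ln[tan(π/4+φ₂/2)/tan(π/4+φ₁/2)] = -0.1625
Δλ = -1.1905 rad (taken the short way round)
course = atan2(Δλ, Δψ) = 262.23°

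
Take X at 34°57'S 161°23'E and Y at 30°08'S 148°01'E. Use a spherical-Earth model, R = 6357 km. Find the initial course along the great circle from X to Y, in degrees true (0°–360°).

289.4°

N = sin Δλ·cos φ₂ = -0.1999;  D = cos φ₁ sin φ₂ − sin φ₁ cos φ₂ cos Δλ = +0.0705
initial course = atan2(N, D) = 289.43°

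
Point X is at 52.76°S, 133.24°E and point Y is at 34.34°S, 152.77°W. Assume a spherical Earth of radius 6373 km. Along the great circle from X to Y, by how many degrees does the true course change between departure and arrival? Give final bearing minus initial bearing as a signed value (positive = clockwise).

At departure: θ₁ = atan2(sin Δλ cos φ₂, cos φ₁ sin φ₂ − sin φ₁ cos φ₂ cos Δλ) = 101.40°
At arrival: θ₂ = atan2(sin Δλ cos φ₁, −cos φ₂ sin φ₁ + sin φ₂ cos φ₁ cos Δλ) = 45.93°
Δθ = θ₂ − θ₁ = -55.5°

-55.5°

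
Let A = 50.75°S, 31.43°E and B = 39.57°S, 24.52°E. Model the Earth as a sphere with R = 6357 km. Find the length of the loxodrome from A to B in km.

1352 km

Rhumb course C = atan2(Δλ, Δψ) with Δψ = ln[tan(π/4+φ₂/2)/tan(π/4+φ₁/2)] = +0.2781, Δλ = -0.1206 → C = 336.55°
d = R·|Δφ| / |cos C| = 6357·0.19513 / 0.91743 = 1352 km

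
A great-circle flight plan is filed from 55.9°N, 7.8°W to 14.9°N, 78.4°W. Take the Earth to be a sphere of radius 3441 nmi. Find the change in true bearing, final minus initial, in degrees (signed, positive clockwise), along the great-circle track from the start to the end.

Initial bearing θ₁ = atan2(sin Δλ cos φ₂, cos φ₁ sin φ₂ − sin φ₁ cos φ₂ cos Δλ) = 262.40°
Final bearing θ₂ = (initial bearing from the destination back to the start) + 180° = 215.10°
Δθ = θ₂ − θ₁ = -47.3°

-47.3°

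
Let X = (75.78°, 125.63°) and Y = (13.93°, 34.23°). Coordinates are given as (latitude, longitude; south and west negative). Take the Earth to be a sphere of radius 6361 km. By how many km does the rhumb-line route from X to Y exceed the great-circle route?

565 km

Great circle: cos σ = sin φ₁ sin φ₂ + cos φ₁ cos φ₂ cos Δλ,  σ = 1.3413 rad → d_gc = 8531.7 km
Rhumb line: Δψ = -1.8360, q = Δφ/Δψ = 0.5879, d_rh = R√(Δφ²+q²Δλ²) = 9096.4 km
Excess = 9096.4 − 8531.7 = 564.7 ≈ 565 km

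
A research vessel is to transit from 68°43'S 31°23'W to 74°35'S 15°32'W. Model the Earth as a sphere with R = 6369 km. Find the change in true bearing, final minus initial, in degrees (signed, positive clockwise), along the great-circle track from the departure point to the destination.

-15.1°

Initial bearing θ₁ = atan2(sin Δλ cos φ₂, cos φ₁ sin φ₂ − sin φ₁ cos φ₂ cos Δλ) = 146.96°
Final bearing θ₂ = (initial bearing from the destination back to the start) + 180° = 131.89°
Δθ = θ₂ − θ₁ = -15.1°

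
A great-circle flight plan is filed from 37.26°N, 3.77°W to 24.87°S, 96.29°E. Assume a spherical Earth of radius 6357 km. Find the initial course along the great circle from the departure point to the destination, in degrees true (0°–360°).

N = sin Δλ·cos φ₂ = +0.8933;  D = cos φ₁ sin φ₂ − sin φ₁ cos φ₂ cos Δλ = -0.2388
initial course = atan2(N, D) = 104.96°

105.0°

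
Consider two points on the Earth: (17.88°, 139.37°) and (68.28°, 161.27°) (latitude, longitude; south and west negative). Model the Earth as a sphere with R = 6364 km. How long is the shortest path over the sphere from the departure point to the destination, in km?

Haversine: a = sin²(Δφ/2)+cos φ₁ cos φ₂ sin²(Δλ/2) = 0.19400;  σ = 2·atan2(√a,√(1−a))
σ = 52.265° → d = Rσ = 6364·0.91220 = 5805 km

5805 km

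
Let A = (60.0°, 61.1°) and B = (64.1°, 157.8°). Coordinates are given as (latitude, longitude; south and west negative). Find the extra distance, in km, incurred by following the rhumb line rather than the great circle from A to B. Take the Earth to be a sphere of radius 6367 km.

481 km

Great circle: cos σ = sin φ₁ sin φ₂ + cos φ₁ cos φ₂ cos Δλ,  σ = 0.7173 rad → d_gc = 4567.3 km
Rhumb line: Δψ = +0.1529, q = Δφ/Δψ = 0.4679, d_rh = R√(Δφ²+q²Δλ²) = 5048.4 km
Excess = 5048.4 − 4567.3 = 481.1 ≈ 481 km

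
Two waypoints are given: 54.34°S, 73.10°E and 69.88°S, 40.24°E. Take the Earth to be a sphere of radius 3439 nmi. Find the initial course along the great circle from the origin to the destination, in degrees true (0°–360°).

N = sin Δλ·cos φ₂ = -0.1866;  D = cos φ₁ sin φ₂ − sin φ₁ cos φ₂ cos Δλ = -0.3126
initial course = atan2(N, D) = 210.84°

210.8°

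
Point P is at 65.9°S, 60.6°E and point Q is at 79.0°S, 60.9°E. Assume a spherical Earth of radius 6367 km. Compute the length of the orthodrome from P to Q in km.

cos σ = sin φ₁ sin φ₂ + cos φ₁ cos φ₂ cos Δλ
      = sin(-65.90°)sin(-79.00°) + cos(-65.90°)cos(-79.00°)cos(0.30°) = 0.9740
σ = 13.100° → d = Rσ = 6367·0.22864 = 1456 km

1456 km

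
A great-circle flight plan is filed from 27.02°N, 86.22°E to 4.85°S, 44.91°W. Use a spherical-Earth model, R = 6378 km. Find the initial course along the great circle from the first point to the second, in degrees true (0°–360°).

286.5°

N = sin Δλ·cos φ₂ = -0.7505;  D = cos φ₁ sin φ₂ − sin φ₁ cos φ₂ cos Δλ = +0.2224
initial course = atan2(N, D) = 286.51°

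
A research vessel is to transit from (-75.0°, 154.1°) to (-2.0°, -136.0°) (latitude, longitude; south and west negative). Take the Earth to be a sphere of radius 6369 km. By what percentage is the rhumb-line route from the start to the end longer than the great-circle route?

3.2%

Great circle: σ = 1.4479 rad → d_gc = Rσ = 9221.6 km
Rhumb: Δφ = +1.2741, Δλ = +1.2200, Δψ = +1.9927, q = Δφ/Δψ = 0.6394 → d_rh = R√(Δφ²+q²Δλ²) = 9514.7 km
Excess = (9514.7 − 9221.6) / 9221.6 = 293.1 / 9221.6 = 3.18% ≈ 3.2%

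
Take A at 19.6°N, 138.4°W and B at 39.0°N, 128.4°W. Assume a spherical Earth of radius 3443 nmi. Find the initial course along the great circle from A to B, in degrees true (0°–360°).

θ = atan2( sin Δλ·cos φ₂ ,  cos φ₁ sin φ₂ − sin φ₁ cos φ₂ cos Δλ )
  = atan2(+0.1349, +0.3361) = 21.88°

21.9°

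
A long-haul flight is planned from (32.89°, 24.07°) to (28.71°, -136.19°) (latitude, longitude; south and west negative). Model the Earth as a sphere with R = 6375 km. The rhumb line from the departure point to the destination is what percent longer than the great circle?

Great circle: σ = 2.0179 rad → d_gc = Rσ = 12864.0 km
Rhumb: Δφ = -0.0730, Δλ = -2.7971, Δψ = -0.0850, q = Δφ/Δψ = 0.8586 → d_rh = R√(Δφ²+q²Δλ²) = 15317.6 km
Excess = (15317.6 − 12864.0) / 12864.0 = 2453.6 / 12864.0 = 19.07% ≈ 19.1%

19.1%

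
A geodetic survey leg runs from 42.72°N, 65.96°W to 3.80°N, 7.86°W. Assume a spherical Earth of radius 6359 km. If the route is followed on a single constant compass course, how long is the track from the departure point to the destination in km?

7204 km

Rhumb course C = atan2(Δλ, Δψ) with Δψ = ln[tan(π/4+φ₂/2)/tan(π/4+φ₁/2)] = -0.7598, Δλ = +1.0140 → C = 126.84°
d = R·|Δφ| / |cos C| = 6359·0.67928 / 0.59963 = 7204 km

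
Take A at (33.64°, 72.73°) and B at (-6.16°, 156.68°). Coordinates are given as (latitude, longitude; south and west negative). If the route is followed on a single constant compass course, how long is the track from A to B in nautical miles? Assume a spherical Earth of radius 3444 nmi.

Δψ = ln[tan(π/4+φ₂/2)/tan(π/4+φ₁/2)] = -0.7318;  Δφ = -0.6946 rad,  Δλ = +1.4652 rad
q = Δφ/Δψ = 0.9492
d = R·√(Δφ² + q²Δλ²) = 3444·1.55460 = 5354 nmi

5354 nmi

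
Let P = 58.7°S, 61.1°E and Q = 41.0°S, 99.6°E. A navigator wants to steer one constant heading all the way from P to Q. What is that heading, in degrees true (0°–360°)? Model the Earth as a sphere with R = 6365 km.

Δψ = ln[tan(π/4+φ₂/2)/tan(π/4+φ₁/2)] = +0.4866
Δλ = +0.6720 rad (taken the short way round)
course = atan2(Δλ, Δψ) = 54.09°

54.1°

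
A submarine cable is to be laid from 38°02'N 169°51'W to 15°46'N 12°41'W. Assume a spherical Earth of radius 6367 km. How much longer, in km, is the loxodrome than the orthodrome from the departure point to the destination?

Great circle: cos σ = sin φ₁ sin φ₂ + cos φ₁ cos φ₂ cos Δλ,  σ = 2.1308 rad → d_gc = 13566.9 km
Rhumb line: Δψ = -0.4400, q = Δφ/Δψ = 0.8832, d_rh = R√(Δφ²+q²Δλ²) = 15623.0 km
Excess = 15623.0 − 13566.9 = 2056.1 ≈ 2056 km

2056 km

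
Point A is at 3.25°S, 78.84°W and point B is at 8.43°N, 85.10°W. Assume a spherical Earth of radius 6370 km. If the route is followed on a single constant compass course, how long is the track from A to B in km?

Δψ = ln[tan(π/4+φ₂/2)/tan(π/4+φ₁/2)] = +0.2044;  Δφ = +0.2039 rad,  Δλ = -0.1093 rad
q = Δφ/Δψ = 0.9972
d = R·√(Δφ² + q²Δλ²) = 6370·0.23115 = 1472 km

1472 km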